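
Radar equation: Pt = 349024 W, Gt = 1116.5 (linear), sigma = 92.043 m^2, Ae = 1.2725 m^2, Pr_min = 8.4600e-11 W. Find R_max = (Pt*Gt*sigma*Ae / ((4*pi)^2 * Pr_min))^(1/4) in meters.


R^4 = 349024*1116.5*92.043*1.2725 / ((4*pi)^2 * 8.4600e-11) = 3.416430e+18
R_max = 3.416430e+18^0.25 = 42993 m

42993 m


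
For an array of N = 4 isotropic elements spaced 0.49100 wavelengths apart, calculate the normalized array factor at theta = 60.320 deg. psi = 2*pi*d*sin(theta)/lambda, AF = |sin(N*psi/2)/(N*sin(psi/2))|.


psi = 2*pi*0.49100*sin(60.320 deg) = 2.680300 rad
AF = |sin(4*2.680300/2) / (4*sin(2.680300/2))| = 0.2047

0.2047


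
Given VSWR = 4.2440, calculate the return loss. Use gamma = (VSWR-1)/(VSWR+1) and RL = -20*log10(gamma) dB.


gamma = (4.2440 - 1) / (4.2440 + 1) = 0.6186117
RL = -20 * log10(0.6186117) = 4.172 dB

4.172 dB


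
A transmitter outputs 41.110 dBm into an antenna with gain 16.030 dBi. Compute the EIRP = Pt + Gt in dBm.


EIRP = Pt + Gt = 41.110 + 16.030 = 57.14 dBm

57.14 dBm


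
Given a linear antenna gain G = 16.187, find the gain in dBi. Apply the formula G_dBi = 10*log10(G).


G_dBi = 10 * log10(16.187) = 12.09 dBi

12.09 dBi


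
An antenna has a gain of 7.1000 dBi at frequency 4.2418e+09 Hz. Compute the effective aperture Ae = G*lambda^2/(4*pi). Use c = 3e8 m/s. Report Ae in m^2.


lambda = c / f = 3.0000e+08 / 4.2418e+09 = 0.07072469 m
G_linear = 10^(7.1000/10) = 5.128614
Ae = G_linear * lambda^2 / (4*pi) = 5.128614 * 0.07072469^2 / (4*pi) = 2.041e-03 m^2

2.041e-03 m^2


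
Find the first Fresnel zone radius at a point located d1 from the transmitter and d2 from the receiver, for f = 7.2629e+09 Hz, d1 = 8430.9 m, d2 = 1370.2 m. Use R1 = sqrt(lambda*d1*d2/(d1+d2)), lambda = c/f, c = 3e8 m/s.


lambda = c / f = 3.0000e+08 / 7.2629e+09 = 0.04130581 m
R1 = sqrt(0.04130581 * 8430.9 * 1370.2 / (8430.9 + 1370.2)) = 6.977 m

6.977 m


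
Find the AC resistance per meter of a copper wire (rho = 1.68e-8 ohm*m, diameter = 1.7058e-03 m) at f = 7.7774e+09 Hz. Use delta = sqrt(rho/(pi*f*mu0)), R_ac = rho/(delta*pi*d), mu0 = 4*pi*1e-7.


delta = sqrt(1.68e-8 / (pi * 7.7774e+09 * 4*pi*1e-7)) = 7.397033e-07 m
R_ac = 1.68e-8 / (7.397033e-07 * pi * 1.7058e-03) = 4.238 ohm/m

4.238 ohm/m


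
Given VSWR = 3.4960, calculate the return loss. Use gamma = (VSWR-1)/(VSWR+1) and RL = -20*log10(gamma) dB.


gamma = (3.4960 - 1) / (3.4960 + 1) = 0.5551601
RL = -20 * log10(0.5551601) = 5.112 dB

5.112 dB


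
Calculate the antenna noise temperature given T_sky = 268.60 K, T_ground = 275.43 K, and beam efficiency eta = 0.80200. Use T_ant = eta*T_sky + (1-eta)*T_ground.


T_ant = 0.80200 * 268.60 + (1 - 0.80200) * 275.43 = 270.0 K

270.0 K


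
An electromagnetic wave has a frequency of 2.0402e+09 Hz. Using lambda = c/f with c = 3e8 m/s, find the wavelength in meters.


lambda = c / f = 3.0000e+08 / 2.0402e+09 = 0.1470 m

0.1470 m


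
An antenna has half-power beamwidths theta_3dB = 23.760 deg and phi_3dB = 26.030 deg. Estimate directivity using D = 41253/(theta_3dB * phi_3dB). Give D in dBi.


D_linear = 41253 / (23.760 * 26.030) = 66.70140
D_dBi = 10 * log10(66.70140) = 18.24 dBi

18.24 dBi


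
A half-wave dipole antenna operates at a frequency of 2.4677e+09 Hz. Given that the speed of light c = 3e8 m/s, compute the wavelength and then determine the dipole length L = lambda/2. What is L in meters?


lambda = c / f = 3.0000e+08 / 2.4677e+09 = 0.1215707 m
L = lambda / 2 = 0.1215707 / 2 = 0.06079 m

0.06079 m


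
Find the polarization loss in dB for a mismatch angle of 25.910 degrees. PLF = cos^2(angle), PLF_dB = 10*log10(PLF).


PLF_linear = cos^2(25.910 deg) = 0.8090670
PLF_dB = 10 * log10(0.8090670) = -0.9202 dB

-0.9202 dB


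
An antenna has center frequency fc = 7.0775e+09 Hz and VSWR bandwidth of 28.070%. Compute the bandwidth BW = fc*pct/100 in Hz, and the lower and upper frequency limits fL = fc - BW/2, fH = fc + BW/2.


BW = 7.0775e+09 * 28.070/100 = 1.986654e+09 Hz
fL = 7.0775e+09 - 1.986654e+09/2 = 6.084e+09 Hz
fH = 7.0775e+09 + 1.986654e+09/2 = 8.071e+09 Hz

BW=1.987e+09 Hz, fL=6.084e+09 Hz, fH=8.071e+09 Hz


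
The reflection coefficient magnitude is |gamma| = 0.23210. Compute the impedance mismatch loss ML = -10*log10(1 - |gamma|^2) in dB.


ML = -10 * log10(1 - 0.23210^2) = -10 * log10(0.94612959) = 0.2405 dB

0.2405 dB


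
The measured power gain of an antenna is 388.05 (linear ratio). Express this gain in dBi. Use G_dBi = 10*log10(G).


G_dBi = 10 * log10(388.05) = 25.89 dBi

25.89 dBi


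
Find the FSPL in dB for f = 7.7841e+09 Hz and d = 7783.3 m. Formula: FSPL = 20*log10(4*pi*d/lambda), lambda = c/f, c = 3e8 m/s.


lambda = c / f = 3.0000e+08 / 7.7841e+09 = 0.03854010 m
FSPL = 20 * log10(4*pi*7783.3/0.03854010) = 128.1 dB

128.1 dB


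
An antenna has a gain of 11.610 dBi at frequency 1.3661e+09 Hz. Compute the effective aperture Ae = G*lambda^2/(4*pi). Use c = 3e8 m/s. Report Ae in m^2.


lambda = c / f = 3.0000e+08 / 1.3661e+09 = 0.2196033 m
G_linear = 10^(11.610/10) = 14.48772
Ae = G_linear * lambda^2 / (4*pi) = 14.48772 * 0.2196033^2 / (4*pi) = 0.05560 m^2

0.05560 m^2


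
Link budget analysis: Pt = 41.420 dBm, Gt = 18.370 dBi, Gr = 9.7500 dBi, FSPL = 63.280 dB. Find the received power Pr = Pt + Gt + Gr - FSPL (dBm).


Pr = 41.420 + 18.370 + 9.7500 - 63.280 = 6.26 dBm

6.26 dBm


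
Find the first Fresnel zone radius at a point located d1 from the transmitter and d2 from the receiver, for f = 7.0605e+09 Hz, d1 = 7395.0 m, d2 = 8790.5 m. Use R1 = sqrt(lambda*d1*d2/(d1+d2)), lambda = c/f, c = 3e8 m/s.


lambda = c / f = 3.0000e+08 / 7.0605e+09 = 0.04248991 m
R1 = sqrt(0.04248991 * 7395.0 * 8790.5 / (7395.0 + 8790.5)) = 13.06 m

13.06 m


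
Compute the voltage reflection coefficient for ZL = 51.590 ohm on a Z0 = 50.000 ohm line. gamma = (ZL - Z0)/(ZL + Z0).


gamma = (51.590 - 50.000) / (51.590 + 50.000) = 0.01565

0.01565


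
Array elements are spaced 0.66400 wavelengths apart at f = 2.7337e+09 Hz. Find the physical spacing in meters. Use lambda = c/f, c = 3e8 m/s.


lambda = c / f = 3.0000e+08 / 2.7337e+09 = 0.1097414 m
d = 0.66400 * 0.1097414 = 0.07287 m

0.07287 m


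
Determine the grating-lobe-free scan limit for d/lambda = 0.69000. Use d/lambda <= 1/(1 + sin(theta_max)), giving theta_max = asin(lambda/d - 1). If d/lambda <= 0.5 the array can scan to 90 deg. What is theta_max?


lambda/d - 1 = 1/0.69000 - 1 = 0.4492754
theta_max = asin(0.4492754) = 26.70 deg

26.70 deg


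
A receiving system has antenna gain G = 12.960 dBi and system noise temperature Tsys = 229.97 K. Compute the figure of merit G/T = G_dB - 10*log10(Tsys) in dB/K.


G/T = 12.960 - 10*log10(229.97) = 12.960 - 23.61671 = -10.66 dB/K

-10.66 dB/K


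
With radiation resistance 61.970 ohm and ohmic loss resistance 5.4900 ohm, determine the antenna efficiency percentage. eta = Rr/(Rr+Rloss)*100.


eta = 61.970 / (61.970 + 5.4900) * 100 = 91.86%

91.86%


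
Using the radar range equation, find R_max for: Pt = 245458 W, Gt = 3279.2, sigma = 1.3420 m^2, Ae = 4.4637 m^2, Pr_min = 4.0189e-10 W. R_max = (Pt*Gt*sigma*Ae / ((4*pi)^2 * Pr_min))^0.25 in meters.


R^4 = 245458*3279.2*1.3420*4.4637 / ((4*pi)^2 * 4.0189e-10) = 7.597412e+16
R_max = 7.597412e+16^0.25 = 16602 m

16602 m


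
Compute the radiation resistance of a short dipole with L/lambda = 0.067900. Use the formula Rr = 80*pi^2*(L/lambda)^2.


Rr = 80 * pi^2 * (0.067900)^2 = 80 * 9.869604 * 4.610410e-03 = 3.640 ohm

3.640 ohm


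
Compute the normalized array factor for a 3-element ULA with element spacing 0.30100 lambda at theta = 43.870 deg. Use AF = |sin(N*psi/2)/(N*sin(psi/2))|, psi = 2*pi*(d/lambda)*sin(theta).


psi = 2*pi*0.30100*sin(43.870 deg) = 1.310675 rad
AF = |sin(3*1.310675/2) / (3*sin(1.310675/2))| = 0.5048

0.5048


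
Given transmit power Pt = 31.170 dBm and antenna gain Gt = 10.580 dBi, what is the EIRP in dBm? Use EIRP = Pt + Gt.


EIRP = Pt + Gt = 31.170 + 10.580 = 41.75 dBm

41.75 dBm


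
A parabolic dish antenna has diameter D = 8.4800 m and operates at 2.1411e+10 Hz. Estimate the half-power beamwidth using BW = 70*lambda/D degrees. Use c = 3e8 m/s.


lambda = c / f = 3.0000e+08 / 2.1411e+10 = 0.01401149 m
BW = 70 * 0.01401149 / 8.4800 = 0.1157 deg

0.1157 deg


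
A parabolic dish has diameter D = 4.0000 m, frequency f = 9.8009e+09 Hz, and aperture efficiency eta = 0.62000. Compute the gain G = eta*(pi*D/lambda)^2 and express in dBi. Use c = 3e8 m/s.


lambda = c / f = 3.0000e+08 / 9.8009e+09 = 0.03060943 m
G_linear = 0.62000 * (pi * 4.0000 / 0.03060943)^2 = 104496.3
G_dBi = 10 * log10(104496.3) = 50.19 dBi

50.19 dBi


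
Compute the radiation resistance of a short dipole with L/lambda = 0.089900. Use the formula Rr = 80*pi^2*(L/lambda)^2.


Rr = 80 * pi^2 * (0.089900)^2 = 80 * 9.869604 * 8.082010e-03 = 6.381 ohm

6.381 ohm


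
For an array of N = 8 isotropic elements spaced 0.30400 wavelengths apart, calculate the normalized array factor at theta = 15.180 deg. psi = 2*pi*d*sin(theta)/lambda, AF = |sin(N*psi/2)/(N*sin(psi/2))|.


psi = 2*pi*0.30400*sin(15.180 deg) = 0.5001610 rad
AF = |sin(8*0.5001610/2) / (8*sin(0.5001610/2))| = 0.4591

0.4591


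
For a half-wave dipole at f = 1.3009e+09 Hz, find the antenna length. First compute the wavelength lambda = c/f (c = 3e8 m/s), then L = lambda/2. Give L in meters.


lambda = c / f = 3.0000e+08 / 1.3009e+09 = 0.2306096 m
L = lambda / 2 = 0.2306096 / 2 = 0.1153 m

0.1153 m


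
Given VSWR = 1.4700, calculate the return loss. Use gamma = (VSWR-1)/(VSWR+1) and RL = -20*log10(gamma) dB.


gamma = (1.4700 - 1) / (1.4700 + 1) = 0.1902834
RL = -20 * log10(0.1902834) = 14.41 dB

14.41 dB


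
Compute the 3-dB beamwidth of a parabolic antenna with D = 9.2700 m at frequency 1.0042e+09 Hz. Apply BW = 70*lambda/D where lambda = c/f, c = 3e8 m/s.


lambda = c / f = 3.0000e+08 / 1.0042e+09 = 0.2987453 m
BW = 70 * 0.2987453 / 9.2700 = 2.256 deg

2.256 deg


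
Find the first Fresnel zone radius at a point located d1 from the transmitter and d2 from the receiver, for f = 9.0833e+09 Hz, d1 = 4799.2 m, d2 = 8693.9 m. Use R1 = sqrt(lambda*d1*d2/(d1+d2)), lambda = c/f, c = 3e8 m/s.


lambda = c / f = 3.0000e+08 / 9.0833e+09 = 0.03302764 m
R1 = sqrt(0.03302764 * 4799.2 * 8693.9 / (4799.2 + 8693.9)) = 10.11 m

10.11 m


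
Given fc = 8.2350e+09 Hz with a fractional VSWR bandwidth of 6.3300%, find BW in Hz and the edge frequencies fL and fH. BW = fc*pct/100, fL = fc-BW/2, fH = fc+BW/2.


BW = 8.2350e+09 * 6.3300/100 = 5.212755e+08 Hz
fL = 8.2350e+09 - 5.212755e+08/2 = 7.974e+09 Hz
fH = 8.2350e+09 + 5.212755e+08/2 = 8.496e+09 Hz

BW=5.213e+08 Hz, fL=7.974e+09 Hz, fH=8.496e+09 Hz


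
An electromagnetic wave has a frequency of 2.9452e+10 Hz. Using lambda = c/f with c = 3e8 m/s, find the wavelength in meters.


lambda = c / f = 3.0000e+08 / 2.9452e+10 = 0.01019 m

0.01019 m


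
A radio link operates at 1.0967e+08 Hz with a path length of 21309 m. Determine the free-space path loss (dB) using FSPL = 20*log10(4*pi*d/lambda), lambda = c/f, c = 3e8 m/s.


lambda = c / f = 3.0000e+08 / 1.0967e+08 = 2.735479 m
FSPL = 20 * log10(4*pi*21309/2.735479) = 99.81 dB

99.81 dB


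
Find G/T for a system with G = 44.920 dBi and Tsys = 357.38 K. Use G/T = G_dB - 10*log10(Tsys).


G/T = 44.920 - 10*log10(357.38) = 44.920 - 25.53130 = 19.39 dB/K

19.39 dB/K


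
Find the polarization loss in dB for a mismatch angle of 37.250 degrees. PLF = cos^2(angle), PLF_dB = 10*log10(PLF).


PLF_linear = cos^2(37.250 deg) = 0.6336192
PLF_dB = 10 * log10(0.6336192) = -1.982 dB

-1.982 dB


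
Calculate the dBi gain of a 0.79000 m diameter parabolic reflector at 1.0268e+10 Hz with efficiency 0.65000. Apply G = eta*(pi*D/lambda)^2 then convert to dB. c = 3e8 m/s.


lambda = c / f = 3.0000e+08 / 1.0268e+10 = 0.02921698 m
G_linear = 0.65000 * (pi * 0.79000 / 0.02921698)^2 = 4690.257
G_dBi = 10 * log10(4690.257) = 36.71 dBi

36.71 dBi


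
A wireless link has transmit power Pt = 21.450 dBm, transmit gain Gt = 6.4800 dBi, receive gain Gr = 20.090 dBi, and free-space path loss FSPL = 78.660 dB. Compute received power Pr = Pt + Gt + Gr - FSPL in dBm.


Pr = 21.450 + 6.4800 + 20.090 - 78.660 = -30.64 dBm

-30.64 dBm


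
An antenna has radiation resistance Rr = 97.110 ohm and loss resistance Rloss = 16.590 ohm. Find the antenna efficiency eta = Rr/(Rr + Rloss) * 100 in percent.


eta = 97.110 / (97.110 + 16.590) * 100 = 85.41%

85.41%


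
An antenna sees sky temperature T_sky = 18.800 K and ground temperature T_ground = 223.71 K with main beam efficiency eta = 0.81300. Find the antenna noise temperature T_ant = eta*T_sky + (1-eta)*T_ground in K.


T_ant = 0.81300 * 18.800 + (1 - 0.81300) * 223.71 = 57.12 K

57.12 K


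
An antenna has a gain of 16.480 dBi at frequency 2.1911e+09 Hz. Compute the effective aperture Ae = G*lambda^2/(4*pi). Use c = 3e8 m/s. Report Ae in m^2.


lambda = c / f = 3.0000e+08 / 2.1911e+09 = 0.1369175 m
G_linear = 10^(16.480/10) = 44.46313
Ae = G_linear * lambda^2 / (4*pi) = 44.46313 * 0.1369175^2 / (4*pi) = 0.06633 m^2

0.06633 m^2


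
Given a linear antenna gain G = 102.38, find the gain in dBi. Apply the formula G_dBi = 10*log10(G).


G_dBi = 10 * log10(102.38) = 20.10 dBi

20.10 dBi


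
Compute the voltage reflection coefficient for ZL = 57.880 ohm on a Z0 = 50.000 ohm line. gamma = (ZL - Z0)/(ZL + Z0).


gamma = (57.880 - 50.000) / (57.880 + 50.000) = 0.07304

0.07304


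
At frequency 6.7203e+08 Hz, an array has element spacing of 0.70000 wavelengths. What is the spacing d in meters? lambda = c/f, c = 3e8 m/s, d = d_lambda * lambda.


lambda = c / f = 3.0000e+08 / 6.7203e+08 = 0.4464086 m
d = 0.70000 * 0.4464086 = 0.3125 m

0.3125 m


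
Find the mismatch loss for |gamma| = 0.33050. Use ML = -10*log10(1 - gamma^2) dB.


ML = -10 * log10(1 - 0.33050^2) = -10 * log10(0.89076975) = 0.5023 dB

0.5023 dB


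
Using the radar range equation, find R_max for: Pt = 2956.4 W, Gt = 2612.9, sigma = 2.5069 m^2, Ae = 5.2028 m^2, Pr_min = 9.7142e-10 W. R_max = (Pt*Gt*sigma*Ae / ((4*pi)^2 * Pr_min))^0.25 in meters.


R^4 = 2956.4*2612.9*2.5069*5.2028 / ((4*pi)^2 * 9.7142e-10) = 6.568003e+14
R_max = 6.568003e+14^0.25 = 5062 m

5062 m


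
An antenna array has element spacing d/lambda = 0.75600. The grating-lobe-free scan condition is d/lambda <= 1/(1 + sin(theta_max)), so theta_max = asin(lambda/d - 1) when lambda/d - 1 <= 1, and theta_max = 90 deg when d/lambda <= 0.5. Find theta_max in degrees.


lambda/d - 1 = 1/0.75600 - 1 = 0.3227513
theta_max = asin(0.3227513) = 18.83 deg

18.83 deg


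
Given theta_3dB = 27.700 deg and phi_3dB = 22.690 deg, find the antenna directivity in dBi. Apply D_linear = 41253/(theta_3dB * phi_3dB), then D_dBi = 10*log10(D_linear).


D_linear = 41253 / (27.700 * 22.690) = 65.63587
D_dBi = 10 * log10(65.63587) = 18.17 dBi

18.17 dBi


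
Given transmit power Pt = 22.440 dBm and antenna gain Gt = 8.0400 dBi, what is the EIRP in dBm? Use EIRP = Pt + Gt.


EIRP = Pt + Gt = 22.440 + 8.0400 = 30.48 dBm

30.48 dBm


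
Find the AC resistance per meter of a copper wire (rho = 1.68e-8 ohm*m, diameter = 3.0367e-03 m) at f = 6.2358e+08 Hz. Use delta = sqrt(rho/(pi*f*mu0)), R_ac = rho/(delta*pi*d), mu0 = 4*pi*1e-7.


delta = sqrt(1.68e-8 / (pi * 6.2358e+08 * 4*pi*1e-7)) = 2.612334e-06 m
R_ac = 1.68e-8 / (2.612334e-06 * pi * 3.0367e-03) = 0.6741 ohm/m

0.6741 ohm/m


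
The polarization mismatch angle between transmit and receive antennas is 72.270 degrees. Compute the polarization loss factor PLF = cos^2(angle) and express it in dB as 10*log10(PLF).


PLF_linear = cos^2(72.270 deg) = 0.09273964
PLF_dB = 10 * log10(0.09273964) = -10.33 dB

-10.33 dB


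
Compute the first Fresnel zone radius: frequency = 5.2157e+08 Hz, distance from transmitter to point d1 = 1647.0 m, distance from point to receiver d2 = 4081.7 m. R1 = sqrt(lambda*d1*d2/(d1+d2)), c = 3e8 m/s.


lambda = c / f = 3.0000e+08 / 5.2157e+08 = 0.5751865 m
R1 = sqrt(0.5751865 * 1647.0 * 4081.7 / (1647.0 + 4081.7)) = 25.98 m

25.98 m


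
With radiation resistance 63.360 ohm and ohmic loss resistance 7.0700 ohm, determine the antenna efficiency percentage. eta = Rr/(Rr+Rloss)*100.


eta = 63.360 / (63.360 + 7.0700) * 100 = 89.96%

89.96%


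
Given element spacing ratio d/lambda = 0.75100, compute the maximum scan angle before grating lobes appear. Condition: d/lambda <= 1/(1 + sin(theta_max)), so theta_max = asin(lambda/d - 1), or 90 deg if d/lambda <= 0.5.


lambda/d - 1 = 1/0.75100 - 1 = 0.3315579
theta_max = asin(0.3315579) = 19.36 deg

19.36 deg


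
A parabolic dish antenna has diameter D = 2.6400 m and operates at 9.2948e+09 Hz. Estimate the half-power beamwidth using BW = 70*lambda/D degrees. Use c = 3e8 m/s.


lambda = c / f = 3.0000e+08 / 9.2948e+09 = 0.03227611 m
BW = 70 * 0.03227611 / 2.6400 = 0.8558 deg

0.8558 deg


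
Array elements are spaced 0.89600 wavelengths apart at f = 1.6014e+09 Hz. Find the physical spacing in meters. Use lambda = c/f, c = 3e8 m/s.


lambda = c / f = 3.0000e+08 / 1.6014e+09 = 0.1873361 m
d = 0.89600 * 0.1873361 = 0.1679 m

0.1679 m


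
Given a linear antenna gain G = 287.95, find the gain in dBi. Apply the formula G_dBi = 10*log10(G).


G_dBi = 10 * log10(287.95) = 24.59 dBi

24.59 dBi


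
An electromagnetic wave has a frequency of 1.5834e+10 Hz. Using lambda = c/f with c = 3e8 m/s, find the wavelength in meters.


lambda = c / f = 3.0000e+08 / 1.5834e+10 = 0.01895 m

0.01895 m


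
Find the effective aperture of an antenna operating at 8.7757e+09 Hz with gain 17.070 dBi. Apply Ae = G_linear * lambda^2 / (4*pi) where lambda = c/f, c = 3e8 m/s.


lambda = c / f = 3.0000e+08 / 8.7757e+09 = 0.03418531 m
G_linear = 10^(17.070/10) = 50.93309
Ae = G_linear * lambda^2 / (4*pi) = 50.93309 * 0.03418531^2 / (4*pi) = 4.737e-03 m^2

4.737e-03 m^2


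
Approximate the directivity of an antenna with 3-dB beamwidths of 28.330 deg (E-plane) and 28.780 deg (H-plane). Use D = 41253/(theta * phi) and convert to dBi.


D_linear = 41253 / (28.330 * 28.780) = 50.59623
D_dBi = 10 * log10(50.59623) = 17.04 dBi

17.04 dBi


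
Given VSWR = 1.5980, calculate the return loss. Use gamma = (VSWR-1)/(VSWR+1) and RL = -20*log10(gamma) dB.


gamma = (1.5980 - 1) / (1.5980 + 1) = 0.2301771
RL = -20 * log10(0.2301771) = 12.76 dB

12.76 dB


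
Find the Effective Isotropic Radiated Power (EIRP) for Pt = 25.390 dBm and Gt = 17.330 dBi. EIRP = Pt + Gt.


EIRP = Pt + Gt = 25.390 + 17.330 = 42.72 dBm

42.72 dBm


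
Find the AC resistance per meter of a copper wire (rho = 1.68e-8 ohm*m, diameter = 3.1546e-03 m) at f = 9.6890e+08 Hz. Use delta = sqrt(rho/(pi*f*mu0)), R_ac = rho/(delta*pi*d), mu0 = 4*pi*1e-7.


delta = sqrt(1.68e-8 / (pi * 9.6890e+08 * 4*pi*1e-7)) = 2.095730e-06 m
R_ac = 1.68e-8 / (2.095730e-06 * pi * 3.1546e-03) = 0.8089 ohm/m

0.8089 ohm/m


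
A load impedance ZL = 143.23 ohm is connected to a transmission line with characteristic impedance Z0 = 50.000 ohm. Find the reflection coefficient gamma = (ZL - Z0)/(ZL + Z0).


gamma = (143.23 - 50.000) / (143.23 + 50.000) = 0.4825

0.4825


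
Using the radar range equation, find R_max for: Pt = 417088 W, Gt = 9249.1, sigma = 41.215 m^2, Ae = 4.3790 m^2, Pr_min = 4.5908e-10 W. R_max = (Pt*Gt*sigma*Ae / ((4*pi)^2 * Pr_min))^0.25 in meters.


R^4 = 417088*9249.1*41.215*4.3790 / ((4*pi)^2 * 4.5908e-10) = 9.603937e+18
R_max = 9.603937e+18^0.25 = 55669 m

55669 m


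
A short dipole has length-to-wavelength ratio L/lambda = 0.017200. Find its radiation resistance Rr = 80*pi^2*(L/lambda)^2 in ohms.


Rr = 80 * pi^2 * (0.017200)^2 = 80 * 9.869604 * 2.958400e-04 = 0.2336 ohm

0.2336 ohm


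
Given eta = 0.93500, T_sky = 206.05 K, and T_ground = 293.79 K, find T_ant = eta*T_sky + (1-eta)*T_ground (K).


T_ant = 0.93500 * 206.05 + (1 - 0.93500) * 293.79 = 211.8 K

211.8 K


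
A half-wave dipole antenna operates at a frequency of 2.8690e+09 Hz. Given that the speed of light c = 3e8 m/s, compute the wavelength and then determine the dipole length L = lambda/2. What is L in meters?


lambda = c / f = 3.0000e+08 / 2.8690e+09 = 0.1045661 m
L = lambda / 2 = 0.1045661 / 2 = 0.05228 m

0.05228 m


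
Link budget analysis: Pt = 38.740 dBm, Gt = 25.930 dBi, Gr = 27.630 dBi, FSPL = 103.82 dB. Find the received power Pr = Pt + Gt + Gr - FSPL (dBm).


Pr = 38.740 + 25.930 + 27.630 - 103.82 = -11.52 dBm

-11.52 dBm


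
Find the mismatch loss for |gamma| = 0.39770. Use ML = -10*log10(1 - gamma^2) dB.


ML = -10 * log10(1 - 0.39770^2) = -10 * log10(0.84183471) = 0.7477 dB

0.7477 dB


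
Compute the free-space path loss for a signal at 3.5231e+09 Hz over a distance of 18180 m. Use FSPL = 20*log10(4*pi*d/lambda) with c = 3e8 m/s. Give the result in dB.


lambda = c / f = 3.0000e+08 / 3.5231e+09 = 0.08515228 m
FSPL = 20 * log10(4*pi*18180/0.08515228) = 128.6 dB

128.6 dB


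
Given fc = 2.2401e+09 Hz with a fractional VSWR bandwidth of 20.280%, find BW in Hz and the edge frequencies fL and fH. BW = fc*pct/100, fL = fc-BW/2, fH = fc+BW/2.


BW = 2.2401e+09 * 20.280/100 = 4.542923e+08 Hz
fL = 2.2401e+09 - 4.542923e+08/2 = 2.013e+09 Hz
fH = 2.2401e+09 + 4.542923e+08/2 = 2.467e+09 Hz

BW=4.543e+08 Hz, fL=2.013e+09 Hz, fH=2.467e+09 Hz


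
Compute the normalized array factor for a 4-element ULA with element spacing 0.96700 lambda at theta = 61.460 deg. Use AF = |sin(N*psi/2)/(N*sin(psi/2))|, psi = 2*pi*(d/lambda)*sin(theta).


psi = 2*pi*0.96700*sin(61.460 deg) = 5.337527 rad
AF = |sin(4*5.337527/2) / (4*sin(5.337527/2))| = 0.5210

0.5210


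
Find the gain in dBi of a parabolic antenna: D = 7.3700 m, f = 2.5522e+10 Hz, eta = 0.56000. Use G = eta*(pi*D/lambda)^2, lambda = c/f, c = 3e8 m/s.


lambda = c / f = 3.0000e+08 / 2.5522e+10 = 0.01175456 m
G_linear = 0.56000 * (pi * 7.3700 / 0.01175456)^2 = 2.172751e+06
G_dBi = 10 * log10(2.172751e+06) = 63.37 dBi

63.37 dBi


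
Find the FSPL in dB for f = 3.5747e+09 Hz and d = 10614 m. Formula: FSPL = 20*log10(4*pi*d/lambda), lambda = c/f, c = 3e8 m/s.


lambda = c / f = 3.0000e+08 / 3.5747e+09 = 0.08392313 m
FSPL = 20 * log10(4*pi*10614/0.08392313) = 124.0 dB

124.0 dB


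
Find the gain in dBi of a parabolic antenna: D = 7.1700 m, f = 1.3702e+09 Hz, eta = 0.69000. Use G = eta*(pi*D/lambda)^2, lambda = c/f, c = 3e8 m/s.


lambda = c / f = 3.0000e+08 / 1.3702e+09 = 0.2189461 m
G_linear = 0.69000 * (pi * 7.1700 / 0.2189461)^2 = 7303.192
G_dBi = 10 * log10(7303.192) = 38.64 dBi

38.64 dBi


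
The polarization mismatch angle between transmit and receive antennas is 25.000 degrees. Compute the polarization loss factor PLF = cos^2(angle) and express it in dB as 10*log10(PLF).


PLF_linear = cos^2(25.000 deg) = 0.8213938
PLF_dB = 10 * log10(0.8213938) = -0.8545 dB

-0.8545 dB


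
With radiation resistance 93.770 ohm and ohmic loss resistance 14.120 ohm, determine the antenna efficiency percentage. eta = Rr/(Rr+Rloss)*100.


eta = 93.770 / (93.770 + 14.120) * 100 = 86.91%

86.91%


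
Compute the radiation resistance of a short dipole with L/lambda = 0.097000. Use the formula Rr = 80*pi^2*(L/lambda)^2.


Rr = 80 * pi^2 * (0.097000)^2 = 80 * 9.869604 * 9.409000e-03 = 7.429 ohm

7.429 ohm


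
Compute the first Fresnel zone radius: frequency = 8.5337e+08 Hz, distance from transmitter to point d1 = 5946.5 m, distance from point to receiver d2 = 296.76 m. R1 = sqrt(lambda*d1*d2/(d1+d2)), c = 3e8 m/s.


lambda = c / f = 3.0000e+08 / 8.5337e+08 = 0.3515474 m
R1 = sqrt(0.3515474 * 5946.5 * 296.76 / (5946.5 + 296.76)) = 9.968 m

9.968 m


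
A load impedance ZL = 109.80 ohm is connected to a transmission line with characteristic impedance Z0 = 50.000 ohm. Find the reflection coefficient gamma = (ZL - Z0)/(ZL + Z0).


gamma = (109.80 - 50.000) / (109.80 + 50.000) = 0.3742

0.3742


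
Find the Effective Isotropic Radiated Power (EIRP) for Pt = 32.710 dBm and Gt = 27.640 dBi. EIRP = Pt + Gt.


EIRP = Pt + Gt = 32.710 + 27.640 = 60.35 dBm

60.35 dBm


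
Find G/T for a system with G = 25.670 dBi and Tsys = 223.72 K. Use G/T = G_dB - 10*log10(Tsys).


G/T = 25.670 - 10*log10(223.72) = 25.670 - 23.49705 = 2.173 dB/K

2.173 dB/K


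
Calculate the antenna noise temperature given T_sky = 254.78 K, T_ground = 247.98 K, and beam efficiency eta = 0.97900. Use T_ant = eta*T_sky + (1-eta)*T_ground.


T_ant = 0.97900 * 254.78 + (1 - 0.97900) * 247.98 = 254.6 K

254.6 K


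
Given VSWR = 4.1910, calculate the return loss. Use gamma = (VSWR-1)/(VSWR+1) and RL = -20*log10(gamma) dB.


gamma = (4.1910 - 1) / (4.1910 + 1) = 0.6147178
RL = -20 * log10(0.6147178) = 4.226 dB

4.226 dB


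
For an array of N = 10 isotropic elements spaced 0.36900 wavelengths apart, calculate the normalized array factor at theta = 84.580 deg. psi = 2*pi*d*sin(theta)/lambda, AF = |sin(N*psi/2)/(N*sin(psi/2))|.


psi = 2*pi*0.36900*sin(84.580 deg) = 2.308130 rad
AF = |sin(10*2.308130/2) / (10*sin(2.308130/2))| = 0.09351

0.09351


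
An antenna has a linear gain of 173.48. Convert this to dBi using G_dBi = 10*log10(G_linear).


G_dBi = 10 * log10(173.48) = 22.39 dBi

22.39 dBi


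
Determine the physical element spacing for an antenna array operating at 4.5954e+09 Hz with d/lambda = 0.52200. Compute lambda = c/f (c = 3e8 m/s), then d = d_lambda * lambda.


lambda = c / f = 3.0000e+08 / 4.5954e+09 = 0.06528267 m
d = 0.52200 * 0.06528267 = 0.03408 m

0.03408 m


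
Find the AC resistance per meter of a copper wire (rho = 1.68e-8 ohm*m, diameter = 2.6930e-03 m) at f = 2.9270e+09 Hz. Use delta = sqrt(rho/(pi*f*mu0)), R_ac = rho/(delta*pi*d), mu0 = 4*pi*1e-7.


delta = sqrt(1.68e-8 / (pi * 2.9270e+09 * 4*pi*1e-7)) = 1.205767e-06 m
R_ac = 1.68e-8 / (1.205767e-06 * pi * 2.6930e-03) = 1.647 ohm/m

1.647 ohm/m


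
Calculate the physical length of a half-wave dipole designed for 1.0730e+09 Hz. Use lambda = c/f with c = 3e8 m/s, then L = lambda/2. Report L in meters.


lambda = c / f = 3.0000e+08 / 1.0730e+09 = 0.2795899 m
L = lambda / 2 = 0.2795899 / 2 = 0.1398 m

0.1398 m


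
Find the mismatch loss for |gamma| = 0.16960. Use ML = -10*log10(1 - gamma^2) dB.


ML = -10 * log10(1 - 0.16960^2) = -10 * log10(0.97123584) = 0.1268 dB

0.1268 dB


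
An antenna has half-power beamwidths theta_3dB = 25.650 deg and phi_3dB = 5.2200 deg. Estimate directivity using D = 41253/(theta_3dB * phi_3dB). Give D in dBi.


D_linear = 41253 / (25.650 * 5.2200) = 308.1042
D_dBi = 10 * log10(308.1042) = 24.89 dBi

24.89 dBi


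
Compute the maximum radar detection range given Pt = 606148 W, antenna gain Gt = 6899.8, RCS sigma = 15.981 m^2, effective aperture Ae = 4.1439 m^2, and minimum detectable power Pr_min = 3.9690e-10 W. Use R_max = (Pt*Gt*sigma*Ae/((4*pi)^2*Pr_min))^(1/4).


R^4 = 606148*6899.8*15.981*4.1439 / ((4*pi)^2 * 3.9690e-10) = 4.419036e+18
R_max = 4.419036e+18^0.25 = 45849 m

45849 m


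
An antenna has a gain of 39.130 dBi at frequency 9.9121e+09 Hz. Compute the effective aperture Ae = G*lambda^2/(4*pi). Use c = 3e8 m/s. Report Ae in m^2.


lambda = c / f = 3.0000e+08 / 9.9121e+09 = 0.03026604 m
G_linear = 10^(39.130/10) = 8184.648
Ae = G_linear * lambda^2 / (4*pi) = 8184.648 * 0.03026604^2 / (4*pi) = 0.5966 m^2

0.5966 m^2


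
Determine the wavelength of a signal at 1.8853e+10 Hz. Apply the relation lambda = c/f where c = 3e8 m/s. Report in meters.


lambda = c / f = 3.0000e+08 / 1.8853e+10 = 0.01591 m

0.01591 m


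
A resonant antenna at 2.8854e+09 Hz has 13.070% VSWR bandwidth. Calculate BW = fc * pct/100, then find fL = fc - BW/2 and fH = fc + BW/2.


BW = 2.8854e+09 * 13.070/100 = 3.771218e+08 Hz
fL = 2.8854e+09 - 3.771218e+08/2 = 2.697e+09 Hz
fH = 2.8854e+09 + 3.771218e+08/2 = 3.074e+09 Hz

BW=3.771e+08 Hz, fL=2.697e+09 Hz, fH=3.074e+09 Hz


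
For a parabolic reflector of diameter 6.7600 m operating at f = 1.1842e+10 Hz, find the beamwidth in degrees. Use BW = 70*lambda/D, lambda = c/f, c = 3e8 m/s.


lambda = c / f = 3.0000e+08 / 1.1842e+10 = 0.02533356 m
BW = 70 * 0.02533356 / 6.7600 = 0.2623 deg

0.2623 deg


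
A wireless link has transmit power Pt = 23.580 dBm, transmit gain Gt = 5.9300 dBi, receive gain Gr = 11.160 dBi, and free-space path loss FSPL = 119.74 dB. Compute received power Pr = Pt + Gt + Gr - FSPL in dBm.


Pr = 23.580 + 5.9300 + 11.160 - 119.74 = -79.07 dBm

-79.07 dBm


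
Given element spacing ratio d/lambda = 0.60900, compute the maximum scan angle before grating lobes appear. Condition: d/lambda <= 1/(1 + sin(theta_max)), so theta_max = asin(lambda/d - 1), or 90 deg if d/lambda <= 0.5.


lambda/d - 1 = 1/0.60900 - 1 = 0.6420361
theta_max = asin(0.6420361) = 39.94 deg

39.94 deg


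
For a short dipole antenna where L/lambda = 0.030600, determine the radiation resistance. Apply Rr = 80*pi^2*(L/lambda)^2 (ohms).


Rr = 80 * pi^2 * (0.030600)^2 = 80 * 9.869604 * 9.363600e-04 = 0.7393 ohm

0.7393 ohm


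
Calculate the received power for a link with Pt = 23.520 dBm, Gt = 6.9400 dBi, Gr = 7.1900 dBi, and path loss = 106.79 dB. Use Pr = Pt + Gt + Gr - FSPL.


Pr = 23.520 + 6.9400 + 7.1900 - 106.79 = -69.14 dBm

-69.14 dBm


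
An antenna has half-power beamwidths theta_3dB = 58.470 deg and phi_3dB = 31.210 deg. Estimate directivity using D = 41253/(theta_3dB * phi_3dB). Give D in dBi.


D_linear = 41253 / (58.470 * 31.210) = 22.60626
D_dBi = 10 * log10(22.60626) = 13.54 dBi

13.54 dBi


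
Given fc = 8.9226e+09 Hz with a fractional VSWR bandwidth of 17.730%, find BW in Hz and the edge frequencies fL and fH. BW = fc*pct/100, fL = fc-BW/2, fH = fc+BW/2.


BW = 8.9226e+09 * 17.730/100 = 1.581977e+09 Hz
fL = 8.9226e+09 - 1.581977e+09/2 = 8.132e+09 Hz
fH = 8.9226e+09 + 1.581977e+09/2 = 9.714e+09 Hz

BW=1.582e+09 Hz, fL=8.132e+09 Hz, fH=9.714e+09 Hz


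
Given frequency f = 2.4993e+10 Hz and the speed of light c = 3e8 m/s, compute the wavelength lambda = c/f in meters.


lambda = c / f = 3.0000e+08 / 2.4993e+10 = 0.01200 m

0.01200 m


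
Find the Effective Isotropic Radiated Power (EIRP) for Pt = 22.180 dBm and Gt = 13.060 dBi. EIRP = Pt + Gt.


EIRP = Pt + Gt = 22.180 + 13.060 = 35.24 dBm

35.24 dBm


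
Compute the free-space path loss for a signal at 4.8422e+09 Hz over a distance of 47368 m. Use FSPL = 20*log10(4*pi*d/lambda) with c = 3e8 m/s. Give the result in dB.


lambda = c / f = 3.0000e+08 / 4.8422e+09 = 0.06195531 m
FSPL = 20 * log10(4*pi*47368/0.06195531) = 139.7 dB

139.7 dB


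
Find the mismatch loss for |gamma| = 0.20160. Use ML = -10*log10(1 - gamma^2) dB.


ML = -10 * log10(1 - 0.20160^2) = -10 * log10(0.95935744) = 0.1802 dB

0.1802 dB


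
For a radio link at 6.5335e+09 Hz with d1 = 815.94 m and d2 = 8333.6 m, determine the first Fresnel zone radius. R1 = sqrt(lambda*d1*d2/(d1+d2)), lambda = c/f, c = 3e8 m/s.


lambda = c / f = 3.0000e+08 / 6.5335e+09 = 0.04591720 m
R1 = sqrt(0.04591720 * 815.94 * 8333.6 / (815.94 + 8333.6)) = 5.842 m

5.842 m


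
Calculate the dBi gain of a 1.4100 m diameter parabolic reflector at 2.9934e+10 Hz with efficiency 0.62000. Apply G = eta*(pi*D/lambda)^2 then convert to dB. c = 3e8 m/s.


lambda = c / f = 3.0000e+08 / 2.9934e+10 = 0.01002205 m
G_linear = 0.62000 * (pi * 1.4100 / 0.01002205)^2 = 121120.2
G_dBi = 10 * log10(121120.2) = 50.83 dBi

50.83 dBi


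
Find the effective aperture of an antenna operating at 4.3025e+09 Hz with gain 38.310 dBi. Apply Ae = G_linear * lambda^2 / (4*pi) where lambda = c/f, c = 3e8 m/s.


lambda = c / f = 3.0000e+08 / 4.3025e+09 = 0.06972690 m
G_linear = 10^(38.310/10) = 6776.415
Ae = G_linear * lambda^2 / (4*pi) = 6776.415 * 0.06972690^2 / (4*pi) = 2.622 m^2

2.622 m^2


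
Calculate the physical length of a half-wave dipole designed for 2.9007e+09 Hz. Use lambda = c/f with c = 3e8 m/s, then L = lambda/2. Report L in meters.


lambda = c / f = 3.0000e+08 / 2.9007e+09 = 0.1034233 m
L = lambda / 2 = 0.1034233 / 2 = 0.05171 m

0.05171 m


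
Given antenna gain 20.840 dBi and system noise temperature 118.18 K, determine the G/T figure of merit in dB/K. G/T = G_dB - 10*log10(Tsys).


G/T = 20.840 - 10*log10(118.18) = 20.840 - 20.72544 = 0.1146 dB/K

0.1146 dB/K


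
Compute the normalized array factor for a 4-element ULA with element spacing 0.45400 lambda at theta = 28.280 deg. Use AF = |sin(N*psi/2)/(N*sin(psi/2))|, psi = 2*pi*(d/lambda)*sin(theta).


psi = 2*pi*0.45400*sin(28.280 deg) = 1.351491 rad
AF = |sin(4*1.351491/2) / (4*sin(1.351491/2))| = 0.1697

0.1697


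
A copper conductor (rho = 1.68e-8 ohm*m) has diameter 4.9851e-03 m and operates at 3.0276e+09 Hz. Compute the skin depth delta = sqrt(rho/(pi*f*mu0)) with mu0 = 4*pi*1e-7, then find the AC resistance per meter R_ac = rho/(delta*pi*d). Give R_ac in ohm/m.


delta = sqrt(1.68e-8 / (pi * 3.0276e+09 * 4*pi*1e-7)) = 1.185565e-06 m
R_ac = 1.68e-8 / (1.185565e-06 * pi * 4.9851e-03) = 0.9048 ohm/m

0.9048 ohm/m


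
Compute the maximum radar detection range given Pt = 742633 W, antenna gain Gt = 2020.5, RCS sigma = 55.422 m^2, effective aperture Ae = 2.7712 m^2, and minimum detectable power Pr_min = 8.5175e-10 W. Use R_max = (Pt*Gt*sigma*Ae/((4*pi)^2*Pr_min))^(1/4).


R^4 = 742633*2020.5*55.422*2.7712 / ((4*pi)^2 * 8.5175e-10) = 1.713371e+18
R_max = 1.713371e+18^0.25 = 36180 m

36180 m


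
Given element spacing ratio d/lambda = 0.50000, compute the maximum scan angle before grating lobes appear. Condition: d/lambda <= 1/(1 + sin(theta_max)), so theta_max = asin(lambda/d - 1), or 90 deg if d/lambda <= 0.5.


lambda/d - 1 = 1/0.50000 - 1 = 1.000000 >= 1
d/lambda <= 0.5, so the array can scan to endfire without grating lobes: theta_max = 90 deg

90 deg


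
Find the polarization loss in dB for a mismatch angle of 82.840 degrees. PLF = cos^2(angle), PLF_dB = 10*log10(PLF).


PLF_linear = cos^2(82.840 deg) = 0.01553527
PLF_dB = 10 * log10(0.01553527) = -18.09 dB

-18.09 dB


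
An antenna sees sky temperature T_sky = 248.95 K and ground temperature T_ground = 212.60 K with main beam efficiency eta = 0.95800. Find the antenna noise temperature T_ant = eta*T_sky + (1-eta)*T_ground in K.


T_ant = 0.95800 * 248.95 + (1 - 0.95800) * 212.60 = 247.4 K

247.4 K


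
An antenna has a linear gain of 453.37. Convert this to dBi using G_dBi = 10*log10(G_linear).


G_dBi = 10 * log10(453.37) = 26.56 dBi

26.56 dBi


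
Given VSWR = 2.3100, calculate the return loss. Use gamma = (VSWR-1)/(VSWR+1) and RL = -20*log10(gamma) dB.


gamma = (2.3100 - 1) / (2.3100 + 1) = 0.3957704
RL = -20 * log10(0.3957704) = 8.051 dB

8.051 dB


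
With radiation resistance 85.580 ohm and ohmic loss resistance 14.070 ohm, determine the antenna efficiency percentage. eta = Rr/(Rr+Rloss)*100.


eta = 85.580 / (85.580 + 14.070) * 100 = 85.88%

85.88%


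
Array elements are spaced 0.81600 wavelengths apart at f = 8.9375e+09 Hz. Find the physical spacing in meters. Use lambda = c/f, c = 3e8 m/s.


lambda = c / f = 3.0000e+08 / 8.9375e+09 = 0.03356643 m
d = 0.81600 * 0.03356643 = 0.02739 m

0.02739 m


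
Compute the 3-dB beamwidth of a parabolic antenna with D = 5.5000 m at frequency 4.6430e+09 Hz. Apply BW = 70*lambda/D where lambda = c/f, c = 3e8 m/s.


lambda = c / f = 3.0000e+08 / 4.6430e+09 = 0.06461340 m
BW = 70 * 0.06461340 / 5.5000 = 0.8224 deg

0.8224 deg


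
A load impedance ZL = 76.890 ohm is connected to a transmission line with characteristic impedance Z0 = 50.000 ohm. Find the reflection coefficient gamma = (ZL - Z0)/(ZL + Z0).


gamma = (76.890 - 50.000) / (76.890 + 50.000) = 0.2119

0.2119


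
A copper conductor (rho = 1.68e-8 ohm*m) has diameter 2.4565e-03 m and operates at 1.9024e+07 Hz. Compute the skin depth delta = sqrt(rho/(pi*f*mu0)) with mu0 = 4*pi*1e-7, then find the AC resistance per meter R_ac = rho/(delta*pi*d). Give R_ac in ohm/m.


delta = sqrt(1.68e-8 / (pi * 1.9024e+07 * 4*pi*1e-7)) = 1.495629e-05 m
R_ac = 1.68e-8 / (1.495629e-05 * pi * 2.4565e-03) = 0.1456 ohm/m

0.1456 ohm/m


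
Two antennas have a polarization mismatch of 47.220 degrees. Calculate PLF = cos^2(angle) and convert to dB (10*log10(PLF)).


PLF_linear = cos^2(47.220 deg) = 0.4612925
PLF_dB = 10 * log10(0.4612925) = -3.360 dB

-3.360 dB


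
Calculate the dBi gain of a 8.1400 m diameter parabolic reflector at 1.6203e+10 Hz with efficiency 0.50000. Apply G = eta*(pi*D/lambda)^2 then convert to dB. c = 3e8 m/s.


lambda = c / f = 3.0000e+08 / 1.6203e+10 = 0.01851509 m
G_linear = 0.50000 * (pi * 8.1400 / 0.01851509)^2 = 953821.1
G_dBi = 10 * log10(953821.1) = 59.79 dBi

59.79 dBi


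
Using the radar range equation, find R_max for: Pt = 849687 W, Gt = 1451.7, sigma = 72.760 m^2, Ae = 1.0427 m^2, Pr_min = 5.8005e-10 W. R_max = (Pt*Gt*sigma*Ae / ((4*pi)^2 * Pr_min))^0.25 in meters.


R^4 = 849687*1451.7*72.760*1.0427 / ((4*pi)^2 * 5.8005e-10) = 1.021651e+18
R_max = 1.021651e+18^0.25 = 31793 m

31793 m


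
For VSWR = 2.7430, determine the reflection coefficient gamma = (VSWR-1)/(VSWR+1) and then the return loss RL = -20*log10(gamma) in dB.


gamma = (2.7430 - 1) / (2.7430 + 1) = 0.4656692
RL = -20 * log10(0.4656692) = 6.638 dB

6.638 dB


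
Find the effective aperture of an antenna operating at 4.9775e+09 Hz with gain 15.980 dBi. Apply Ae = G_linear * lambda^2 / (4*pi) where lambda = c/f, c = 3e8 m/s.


lambda = c / f = 3.0000e+08 / 4.9775e+09 = 0.06027122 m
G_linear = 10^(15.980/10) = 39.62780
Ae = G_linear * lambda^2 / (4*pi) = 39.62780 * 0.06027122^2 / (4*pi) = 0.01146 m^2

0.01146 m^2


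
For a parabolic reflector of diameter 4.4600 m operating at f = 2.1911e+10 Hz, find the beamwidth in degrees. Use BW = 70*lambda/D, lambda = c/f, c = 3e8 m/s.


lambda = c / f = 3.0000e+08 / 2.1911e+10 = 0.01369175 m
BW = 70 * 0.01369175 / 4.4600 = 0.2149 deg

0.2149 deg


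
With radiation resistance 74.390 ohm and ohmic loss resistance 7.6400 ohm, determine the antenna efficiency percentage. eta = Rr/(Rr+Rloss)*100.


eta = 74.390 / (74.390 + 7.6400) * 100 = 90.69%

90.69%


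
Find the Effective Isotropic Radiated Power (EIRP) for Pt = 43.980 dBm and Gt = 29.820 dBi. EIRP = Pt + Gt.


EIRP = Pt + Gt = 43.980 + 29.820 = 73.80 dBm

73.80 dBm


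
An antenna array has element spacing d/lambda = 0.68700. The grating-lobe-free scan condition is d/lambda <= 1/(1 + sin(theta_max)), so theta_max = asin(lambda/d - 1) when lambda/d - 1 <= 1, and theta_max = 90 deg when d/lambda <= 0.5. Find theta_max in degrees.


lambda/d - 1 = 1/0.68700 - 1 = 0.4556041
theta_max = asin(0.4556041) = 27.10 deg

27.10 deg


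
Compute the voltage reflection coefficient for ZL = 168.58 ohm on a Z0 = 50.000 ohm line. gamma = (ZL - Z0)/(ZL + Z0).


gamma = (168.58 - 50.000) / (168.58 + 50.000) = 0.5425

0.5425


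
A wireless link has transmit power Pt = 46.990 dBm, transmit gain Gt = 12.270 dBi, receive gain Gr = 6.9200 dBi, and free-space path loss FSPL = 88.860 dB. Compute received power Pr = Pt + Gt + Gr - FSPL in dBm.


Pr = 46.990 + 12.270 + 6.9200 - 88.860 = -22.68 dBm

-22.68 dBm


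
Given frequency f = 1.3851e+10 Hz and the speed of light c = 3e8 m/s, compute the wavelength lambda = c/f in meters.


lambda = c / f = 3.0000e+08 / 1.3851e+10 = 0.02166 m

0.02166 m


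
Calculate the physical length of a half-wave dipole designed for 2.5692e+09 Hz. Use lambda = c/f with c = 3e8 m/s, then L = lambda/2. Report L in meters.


lambda = c / f = 3.0000e+08 / 2.5692e+09 = 0.1167679 m
L = lambda / 2 = 0.1167679 / 2 = 0.05838 m

0.05838 m


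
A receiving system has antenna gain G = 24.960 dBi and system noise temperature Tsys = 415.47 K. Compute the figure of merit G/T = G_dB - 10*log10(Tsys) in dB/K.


G/T = 24.960 - 10*log10(415.47) = 24.960 - 26.18540 = -1.225 dB/K

-1.225 dB/K
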